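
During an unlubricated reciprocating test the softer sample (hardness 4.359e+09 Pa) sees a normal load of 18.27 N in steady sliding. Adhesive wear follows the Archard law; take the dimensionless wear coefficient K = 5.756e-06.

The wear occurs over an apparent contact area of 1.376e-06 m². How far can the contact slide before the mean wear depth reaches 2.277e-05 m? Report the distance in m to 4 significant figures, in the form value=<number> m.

The algebra holds exact precision. The intermediates are shown rounded. Rounded once at the end, at four significant figures.
In SI base units, W = 18.27 N, H = 4.359e+09 Pa, K = 5.756e-06.
Permissible volume V_lim = h_lim·A = 2.277e-05 · 1.376e-06 = 3.133e-11 m³.
Life L = V_lim·H/(K·W) = 3.133e-11 · 4.359e+09 / (5.756e-06 · 18.27) = 1299 m.

value=1299 m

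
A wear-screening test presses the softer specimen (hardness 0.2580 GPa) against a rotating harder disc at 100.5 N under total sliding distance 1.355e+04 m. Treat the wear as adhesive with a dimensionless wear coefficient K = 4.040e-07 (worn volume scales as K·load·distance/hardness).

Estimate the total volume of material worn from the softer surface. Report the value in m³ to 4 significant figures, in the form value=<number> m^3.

Intermediate values appear rounded; all arithmetic maintains full precision — one final rounding, at four significant figures.
Convert: Hardness H = 0.2580 GPa = 2.580e+08 Pa.
Expressed in SI base units: W = 100.5 N, H = 2.580e+08 Pa, K = 4.040e-07.
Archard volume V = K·W·L/H = 4.040e-07 · 100.5 · 1.355e+04 / 2.580e+08 = 2.132e-09 m³.

value=2.132e-09 m^3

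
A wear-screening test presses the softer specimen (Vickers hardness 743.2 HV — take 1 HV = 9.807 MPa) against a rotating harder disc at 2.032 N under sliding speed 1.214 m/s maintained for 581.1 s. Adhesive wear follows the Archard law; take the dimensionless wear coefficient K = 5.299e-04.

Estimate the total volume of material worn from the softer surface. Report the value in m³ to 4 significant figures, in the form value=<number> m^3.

The intermediates are printed rounded, and all working math carries full float precision. Rounded once at the end: four significant digits.
Convert: Total distance L = v·t = 1.214 m/s × 581.1 s = 705.5 m.
Convert: Hardness H = 743.2 HV × 9.807 MPa/HV = 7289 MPa = 7.289e+09 Pa.
SI base units throughout: W = 2.032 N, H = 7.289e+09 Pa, K = 5.299e-04.
Wear volume V = K·W·L/H = 5.299e-04 · 2.032 · 705.5 / 7.289e+09 = 1.042e-10 m³.

value=1.042e-10 m^3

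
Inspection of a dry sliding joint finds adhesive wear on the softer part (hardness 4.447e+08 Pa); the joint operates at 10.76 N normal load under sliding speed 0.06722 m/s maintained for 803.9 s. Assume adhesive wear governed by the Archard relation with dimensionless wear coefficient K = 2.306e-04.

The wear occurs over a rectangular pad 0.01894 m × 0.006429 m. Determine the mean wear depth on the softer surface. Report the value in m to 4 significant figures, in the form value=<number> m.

All working math carries full float precision — intermediates are displayed rounded. Rounded once at the end: four significant digits.
Convert: Path length L = v·t = 0.06722 m/s × 803.9 s = 54.04 m.
Convert: Contact area A = 0.01894 m × 0.006429 m = 1.218e-04 m².
In SI base units: W = 10.76 N, H = 4.447e+08 Pa, K = 2.306e-04.
Archard volume V = K·W·L/H = 2.306e-04 · 10.76 · 54.04 / 4.447e+08 = 3.015e-10 m³.
Average depth h = V/A = 3.015e-10 / 1.218e-04 = 2.476e-06 m.

value=2.476e-06 m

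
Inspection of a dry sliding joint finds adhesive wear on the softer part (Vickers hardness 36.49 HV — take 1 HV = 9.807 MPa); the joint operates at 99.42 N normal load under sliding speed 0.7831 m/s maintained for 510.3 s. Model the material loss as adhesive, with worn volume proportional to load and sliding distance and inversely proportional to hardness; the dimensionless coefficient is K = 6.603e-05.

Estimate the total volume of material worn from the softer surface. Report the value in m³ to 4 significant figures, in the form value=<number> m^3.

The algebra carries full float precision. Intermediates are shown rounded; one final rounding: four significant figures.
The distance L = v·t = 0.7831 m/s × 510.3 s = 399.6 m.
Hardness H = 36.49 HV × 9.807 MPa/HV = 357.9 MPa = 3.579e+08 Pa.
Expressed in SI base units: W = 99.42 N, H = 3.579e+08 Pa, K = 6.603e-05.
By Archard's law, V = K·W·L/H = 6.603e-05 · 99.42 · 399.6 / 3.579e+08 = 7.331e-09 m³.

value=7.331e-09 m^3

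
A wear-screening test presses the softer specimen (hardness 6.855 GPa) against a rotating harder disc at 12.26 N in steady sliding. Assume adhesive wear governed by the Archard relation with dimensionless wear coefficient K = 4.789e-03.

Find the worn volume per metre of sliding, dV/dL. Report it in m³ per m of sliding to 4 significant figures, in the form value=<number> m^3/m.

value=8.565e-12 m^3/m

Every step carries exact precision — intermediates are shown rounded — rounded just once: four significant figures.
Hardness H = 6.855 GPa = 6.855e+09 Pa.
In SI base units: W = 12.26 N, H = 6.855e+09 Pa, K = 4.789e-03.
Sliding wear rate dV/dL = K·W/H, per unit distance: 4.789e-03 · 12.26 / 6.855e+09 = 8.565e-12 m³/m.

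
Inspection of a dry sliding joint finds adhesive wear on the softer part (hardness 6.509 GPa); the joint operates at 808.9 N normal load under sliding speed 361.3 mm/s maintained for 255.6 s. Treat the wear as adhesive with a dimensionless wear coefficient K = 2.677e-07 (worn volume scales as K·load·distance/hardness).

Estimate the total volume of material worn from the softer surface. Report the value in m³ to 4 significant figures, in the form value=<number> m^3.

The intermediates are displayed rounded; each operation runs at full float precision; a single final rounding: four significant figures.
Sliding speed v = 361.3 mm/s = 0.3613 m/s. Sliding distance L = v·t = 0.3613 m/s × 255.6 s = 92.35 m.
Hardness H = 6.509 GPa = 6.509e+09 Pa.
Expressed in SI base units: W = 808.9 N, H = 6.509e+09 Pa, K = 2.677e-07.
By Archard's law, V = K·W·L/H = 2.677e-07 · 808.9 · 92.35 / 6.509e+09 = 3.072e-12 m³.

value=3.072e-12 m^3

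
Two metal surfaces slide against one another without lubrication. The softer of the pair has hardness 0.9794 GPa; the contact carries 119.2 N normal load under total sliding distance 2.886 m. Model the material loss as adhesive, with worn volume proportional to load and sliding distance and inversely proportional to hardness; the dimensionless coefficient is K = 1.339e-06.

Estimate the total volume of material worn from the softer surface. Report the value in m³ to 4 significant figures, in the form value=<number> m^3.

value=4.703e-13 m^3

Intermediates are displayed rounded; the algebra holds full precision. Rounded once at the end: 4 significant digits.
Hardness H = 0.9794 GPa = 9.794e+08 Pa.
Collected in SI base units: W = 119.2 N, H = 9.794e+08 Pa, K = 1.339e-06.
By Archard's law, V = K·W·L/H = 1.339e-06 · 119.2 · 2.886 / 9.794e+08 = 4.703e-13 m³.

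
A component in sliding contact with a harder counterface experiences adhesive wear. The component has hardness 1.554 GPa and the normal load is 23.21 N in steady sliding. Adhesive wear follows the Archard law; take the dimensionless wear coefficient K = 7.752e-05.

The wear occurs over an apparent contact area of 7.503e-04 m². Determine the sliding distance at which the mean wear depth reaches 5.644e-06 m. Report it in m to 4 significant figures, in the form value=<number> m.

Every step carries full float precision — intermediate values are printed rounded, and a single final rounding: 4 significant figures.
Hardness H = 1.554 GPa = 1.554e+09 Pa.
In SI base units, W = 23.21 N, H = 1.554e+09 Pa, K = 7.752e-05.
Permissible volume V_lim = h_lim·A = 5.644e-06 · 7.503e-04 = 4.235e-09 m³.
Life L = V_lim·H/(K·W) = 4.235e-09 · 1.554e+09 / (7.752e-05 · 23.21) = 3657 m.

value=3657 m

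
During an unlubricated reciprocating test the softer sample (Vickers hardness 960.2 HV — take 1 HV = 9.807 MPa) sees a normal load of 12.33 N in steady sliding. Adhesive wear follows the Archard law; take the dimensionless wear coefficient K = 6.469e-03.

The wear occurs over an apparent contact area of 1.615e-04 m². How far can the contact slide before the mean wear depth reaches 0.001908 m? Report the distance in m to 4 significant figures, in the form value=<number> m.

The intermediates are shown rounded — every step maintains full float precision — one last rounding to 4 significant digits.
Convert: Hardness H = 960.2 HV × 9.807 MPa/HV = 9417 MPa = 9.417e+09 Pa.
Expressed in SI base units: W = 12.33 N, H = 9.417e+09 Pa, K = 6.469e-03.
Volume at the limit: V_lim = h_lim·A = 0.001908 · 1.615e-04 = 3.081e-07 m³.
So the life L = V_lim·H/(K·W) = 3.081e-07 · 9.417e+09 / (6.469e-03 · 12.33) = 3.638e+04 m.

value=3.638e+04 m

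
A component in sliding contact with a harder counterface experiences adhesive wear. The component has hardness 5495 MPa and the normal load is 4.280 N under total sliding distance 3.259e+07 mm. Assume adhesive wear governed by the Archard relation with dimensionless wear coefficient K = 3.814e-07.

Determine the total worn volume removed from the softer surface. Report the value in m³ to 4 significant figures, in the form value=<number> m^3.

value=9.681e-12 m^3

Intermediates appear rounded. Every step maintains full precision. Rounded just once: 4 significant digits.
Total distance L = 3.259e+07 mm = 3.259e+04 m.
Hardness H = 5495 MPa = 5.495e+09 Pa.
In SI base units: W = 4.280 N, H = 5.495e+09 Pa, K = 3.814e-07.
Archard volume V = K·W·L/H = 3.814e-07 · 4.280 · 3.259e+04 / 5.495e+09 = 9.681e-12 m³.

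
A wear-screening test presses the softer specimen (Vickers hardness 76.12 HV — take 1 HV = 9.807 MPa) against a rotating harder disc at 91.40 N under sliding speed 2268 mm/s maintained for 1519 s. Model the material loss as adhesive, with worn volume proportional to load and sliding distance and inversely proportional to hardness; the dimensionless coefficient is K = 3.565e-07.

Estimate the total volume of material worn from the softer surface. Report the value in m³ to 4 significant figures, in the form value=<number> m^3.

The algebra runs at exact precision, and the intermediates are displayed rounded; one final rounding: four significant figures.
Convert: Sliding speed v = 2268 mm/s = 2.268 m/s. Distance covered L = v·t = 2.268 m/s × 1519 s = 3445 m.
Convert: Hardness H = 76.12 HV × 9.807 MPa/HV = 746.5 MPa = 7.465e+08 Pa.
In SI base units: W = 91.40 N, H = 7.465e+08 Pa, K = 3.565e-07.
Wear volume V = K·W·L/H = 3.565e-07 · 91.40 · 3445 / 7.465e+08 = 1.504e-10 m³.

value=1.504e-10 m^3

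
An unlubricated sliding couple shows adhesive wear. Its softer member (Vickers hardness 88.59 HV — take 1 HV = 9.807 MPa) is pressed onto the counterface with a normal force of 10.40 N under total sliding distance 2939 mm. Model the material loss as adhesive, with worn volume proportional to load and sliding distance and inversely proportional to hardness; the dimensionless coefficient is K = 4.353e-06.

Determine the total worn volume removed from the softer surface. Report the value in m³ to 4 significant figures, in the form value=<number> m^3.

value=1.531e-13 m^3

Every step keeps full float precision — intermediates are printed rounded — one final rounding: four significant figures.
Sliding distance L = 2939 mm = 2.939 m.
Hardness H = 88.59 HV × 9.807 MPa/HV = 868.8 MPa = 8.688e+08 Pa.
Expressed in SI base units: W = 10.40 N, H = 8.688e+08 Pa, K = 4.353e-06.
Apply Archard: V = K·W·L/H = 4.353e-06 · 10.40 · 2.939 / 8.688e+08 = 1.531e-13 m³.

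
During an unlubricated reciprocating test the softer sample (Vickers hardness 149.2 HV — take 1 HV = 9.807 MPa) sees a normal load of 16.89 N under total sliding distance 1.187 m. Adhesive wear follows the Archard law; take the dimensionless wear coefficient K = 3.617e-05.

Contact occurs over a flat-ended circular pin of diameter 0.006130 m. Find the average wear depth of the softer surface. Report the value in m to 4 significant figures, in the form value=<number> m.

Intermediates are displayed rounded, and all arithmetic maintains full float precision. Rounded once at the end to four significant figures.
Hardness H = 149.2 HV × 9.807 MPa/HV = 1463 MPa = 1.463e+09 Pa.
Contact area A = π·d²/4 = π·(0.006130 m)²/4 = 2.951e-05 m².
In SI base units, W = 16.89 N, H = 1.463e+09 Pa, K = 3.617e-05.
Archard relation: V = K·W·L/H = 3.617e-05 · 16.89 · 1.187 / 1.463e+09 = 4.956e-13 m³.
Mean depth h = V/A = 4.956e-13 / 2.951e-05 = 1.679e-08 m.

value=1.679e-08 m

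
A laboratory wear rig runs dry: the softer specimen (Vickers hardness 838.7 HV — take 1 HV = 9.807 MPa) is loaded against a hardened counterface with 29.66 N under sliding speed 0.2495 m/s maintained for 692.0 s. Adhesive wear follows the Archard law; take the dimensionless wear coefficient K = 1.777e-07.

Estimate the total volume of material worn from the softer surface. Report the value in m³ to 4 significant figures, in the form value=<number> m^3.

All arithmetic holds exact precision, and intermediate values are displayed rounded. Rounded once at the end to four significant figures.
Convert: Path length L = v·t = 0.2495 m/s × 692.0 s = 172.7 m.
Convert: Hardness H = 838.7 HV × 9.807 MPa/HV = 8225 MPa = 8.225e+09 Pa.
SI base units throughout: W = 29.66 N, H = 8.225e+09 Pa, K = 1.777e-07.
Apply Archard: V = K·W·L/H = 1.777e-07 · 29.66 · 172.7 / 8.225e+09 = 1.106e-13 m³.

value=1.106e-13 m^3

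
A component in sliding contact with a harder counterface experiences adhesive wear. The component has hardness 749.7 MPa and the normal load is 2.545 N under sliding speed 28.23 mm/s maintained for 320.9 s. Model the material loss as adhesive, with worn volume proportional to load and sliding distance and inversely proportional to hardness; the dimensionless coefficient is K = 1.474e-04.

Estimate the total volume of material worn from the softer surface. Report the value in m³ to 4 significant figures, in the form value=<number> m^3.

The intermediates are displayed rounded — all working math holds full precision, and rounded just once to four significant figures.
Sliding speed v = 28.23 mm/s = 0.02823 m/s. Total distance L = v·t = 0.02823 m/s × 320.9 s = 9.059 m.
Hardness H = 749.7 MPa = 7.497e+08 Pa.
Expressed in SI base units: W = 2.545 N, H = 7.497e+08 Pa, K = 1.474e-04.
Worn volume V = K·W·L/H = 1.474e-04 · 2.545 · 9.059 / 7.497e+08 = 4.533e-12 m³.

value=4.533e-12 m^3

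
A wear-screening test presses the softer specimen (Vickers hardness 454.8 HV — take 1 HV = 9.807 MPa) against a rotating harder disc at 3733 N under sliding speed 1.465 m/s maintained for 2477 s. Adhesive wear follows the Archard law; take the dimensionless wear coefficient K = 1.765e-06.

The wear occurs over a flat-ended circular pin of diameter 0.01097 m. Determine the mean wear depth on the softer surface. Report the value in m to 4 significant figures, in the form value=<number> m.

value=5.672e-05 m

Intermediates are displayed rounded — all arithmetic carries full float precision — one last rounding: four significant figures.
The distance L = v·t = 1.465 m/s × 2477 s = 3629 m.
Hardness H = 454.8 HV × 9.807 MPa/HV = 4460 MPa = 4.460e+09 Pa.
Contact area A = π·d²/4 = π·(0.01097 m)²/4 = 9.452e-05 m².
Expressed in SI base units: W = 3733 N, H = 4.460e+09 Pa, K = 1.765e-06.
Volume removed: V = K·W·L/H = 1.765e-06 · 3733 · 3629 / 4.460e+09 = 5.361e-09 m³.
Depth h = V/A = 5.361e-09 / 9.452e-05 = 5.672e-05 m.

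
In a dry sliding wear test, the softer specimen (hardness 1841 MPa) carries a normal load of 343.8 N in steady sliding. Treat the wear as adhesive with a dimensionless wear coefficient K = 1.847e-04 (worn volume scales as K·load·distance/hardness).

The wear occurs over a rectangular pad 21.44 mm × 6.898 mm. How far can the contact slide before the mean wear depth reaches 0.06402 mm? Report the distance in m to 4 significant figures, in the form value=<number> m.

value=274.5 m

The intermediates appear rounded — all arithmetic keeps exact precision — one final rounding, at four significant digits.
Hardness H = 1841 MPa = 1.841e+09 Pa.
Pad sides 21.44 mm × 6.898 mm = 0.02144 m × 0.006898 m. Contact area A = 0.02144 m × 0.006898 m = 1.479e-04 m².
Depth limit h_lim = 0.06402 mm = 6.402e-05 m.
Expressed in SI base units: W = 343.8 N, H = 1.841e+09 Pa, K = 1.847e-04.
Allowed volume V_lim = h_lim·A = 6.402e-05 · 1.479e-04 = 9.468e-09 m³.
Thus life L = V_lim·H/(K·W) = 9.468e-09 · 1.841e+09 / (1.847e-04 · 343.8) = 274.5 m.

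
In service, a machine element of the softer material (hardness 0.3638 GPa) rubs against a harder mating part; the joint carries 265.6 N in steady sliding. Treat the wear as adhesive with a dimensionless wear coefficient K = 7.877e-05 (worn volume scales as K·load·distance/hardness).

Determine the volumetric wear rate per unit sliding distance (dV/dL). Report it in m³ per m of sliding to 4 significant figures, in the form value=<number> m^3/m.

Intermediate values are displayed rounded. The computation carries full precision. Rounded just once, at 4 significant digits.
Convert: Hardness H = 0.3638 GPa = 3.638e+08 Pa.
As SI base values: W = 265.6 N, H = 3.638e+08 Pa, K = 7.877e-05.
Sliding wear rate dV/dL = K·W/H, so: 7.877e-05 · 265.6 / 3.638e+08 = 5.751e-11 m³/m.

value=5.751e-11 m^3/m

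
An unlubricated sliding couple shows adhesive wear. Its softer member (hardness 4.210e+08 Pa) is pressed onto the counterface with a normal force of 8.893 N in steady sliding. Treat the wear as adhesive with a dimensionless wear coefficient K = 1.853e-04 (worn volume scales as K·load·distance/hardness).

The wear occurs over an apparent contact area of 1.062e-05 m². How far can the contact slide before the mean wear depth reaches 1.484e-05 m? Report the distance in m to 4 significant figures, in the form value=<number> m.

value=40.26 m

Quoted intermediates are rounded; every step runs at full precision — rounded just once to four significant digits.
Expressed in SI base units: W = 8.893 N, H = 4.210e+08 Pa, K = 1.853e-04.
Limit volume V_lim = h_lim·A = 1.484e-05 · 1.062e-05 = 1.576e-10 m³.
Sliding life L = V_lim·H/(K·W) = 1.576e-10 · 4.210e+08 / (1.853e-04 · 8.893) = 40.26 m.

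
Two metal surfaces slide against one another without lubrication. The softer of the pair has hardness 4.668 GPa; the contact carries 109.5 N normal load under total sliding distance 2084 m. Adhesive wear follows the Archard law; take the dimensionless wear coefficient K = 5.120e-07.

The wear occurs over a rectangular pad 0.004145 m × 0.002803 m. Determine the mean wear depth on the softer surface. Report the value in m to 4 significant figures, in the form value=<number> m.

Each operation keeps exact precision — the intermediates are displayed rounded; a single final rounding: four significant digits.
Hardness H = 4.668 GPa = 4.668e+09 Pa.
Contact area A = 0.004145 m × 0.002803 m = 1.162e-05 m².
SI base units throughout: W = 109.5 N, H = 4.668e+09 Pa, K = 5.120e-07.
Archard relation: V = K·W·L/H = 5.120e-07 · 109.5 · 2084 / 4.668e+09 = 2.503e-11 m³.
Wear depth h = V/A = 2.503e-11 / 1.162e-05 = 2.154e-06 m.

value=2.154e-06 m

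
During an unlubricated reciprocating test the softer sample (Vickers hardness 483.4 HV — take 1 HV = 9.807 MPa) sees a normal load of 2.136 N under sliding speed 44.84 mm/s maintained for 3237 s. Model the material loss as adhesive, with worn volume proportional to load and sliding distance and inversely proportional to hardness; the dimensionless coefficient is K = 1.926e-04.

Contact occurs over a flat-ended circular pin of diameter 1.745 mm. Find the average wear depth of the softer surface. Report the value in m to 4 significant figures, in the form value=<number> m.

value=5.267e-06 m

The intermediates are printed rounded — all working math runs at full float precision, and rounded once at the end to four significant figures.
Sliding speed v = 44.84 mm/s = 0.04484 m/s. The distance L = v·t = 0.04484 m/s × 3237 s = 145.1 m.
Hardness H = 483.4 HV × 9.807 MPa/HV = 4741 MPa = 4.741e+09 Pa.
Pin diameter d = 1.745 mm = 0.001745 m. Contact area A = π·d²/4 = π·(0.001745 m)²/4 = 2.392e-06 m².
In SI base units: W = 2.136 N, H = 4.741e+09 Pa, K = 1.926e-04.
Wear volume V = K·W·L/H = 1.926e-04 · 2.136 · 145.1 / 4.741e+09 = 1.260e-11 m³.
Depth of wear h = V/A = 1.260e-11 / 2.392e-06 = 5.267e-06 m.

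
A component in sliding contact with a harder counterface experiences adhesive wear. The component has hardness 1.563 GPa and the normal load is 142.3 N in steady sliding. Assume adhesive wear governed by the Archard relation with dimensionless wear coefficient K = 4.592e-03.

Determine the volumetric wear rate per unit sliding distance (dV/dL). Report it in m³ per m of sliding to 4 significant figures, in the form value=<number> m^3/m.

Each operation carries full precision, and intermediate values are shown rounded, and rounded once at the end: 4 significant figures.
Hardness H = 1.563 GPa = 1.563e+09 Pa.
As SI base values: W = 142.3 N, H = 1.563e+09 Pa, K = 4.592e-03.
Sliding wear rate dV/dL = K·W/H (independent of L): 4.592e-03 · 142.3 / 1.563e+09 = 4.181e-10 m³/m.

value=4.181e-10 m^3/m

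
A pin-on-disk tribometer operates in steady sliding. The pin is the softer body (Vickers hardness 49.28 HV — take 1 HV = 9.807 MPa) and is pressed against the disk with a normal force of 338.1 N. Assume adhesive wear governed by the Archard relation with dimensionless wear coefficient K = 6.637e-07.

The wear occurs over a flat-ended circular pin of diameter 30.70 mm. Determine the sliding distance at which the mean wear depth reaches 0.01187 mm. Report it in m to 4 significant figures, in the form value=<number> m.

value=1.892e+04 m

Intermediates appear rounded — all arithmetic carries full float precision. Rounded just once to four significant figures.
Hardness H = 49.28 HV × 9.807 MPa/HV = 483.3 MPa = 4.833e+08 Pa.
Pin diameter d = 30.70 mm = 0.03070 m. Contact area A = π·d²/4 = π·(0.03070 m)²/4 = 7.402e-04 m².
Depth limit h_lim = 0.01187 mm = 1.187e-05 m.
SI base units throughout: W = 338.1 N, H = 4.833e+08 Pa, K = 6.637e-07.
Wearable volume V_lim = h_lim·A = 1.187e-05 · 7.402e-04 = 8.787e-09 m³.
Inverting, life L = V_lim·H/(K·W) = 8.787e-09 · 4.833e+08 / (6.637e-07 · 338.1) = 1.892e+04 m.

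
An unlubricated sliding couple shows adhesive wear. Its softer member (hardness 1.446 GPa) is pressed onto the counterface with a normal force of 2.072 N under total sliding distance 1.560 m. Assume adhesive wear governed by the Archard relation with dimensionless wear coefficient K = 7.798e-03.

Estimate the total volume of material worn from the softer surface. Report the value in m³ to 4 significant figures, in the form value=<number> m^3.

The intermediates are displayed rounded — all arithmetic maintains full precision — a single final rounding to four significant figures.
Hardness H = 1.446 GPa = 1.446e+09 Pa.
SI base units throughout: W = 2.072 N, H = 1.446e+09 Pa, K = 7.798e-03.
By Archard's law, V = K·W·L/H = 7.798e-03 · 2.072 · 1.560 / 1.446e+09 = 1.743e-11 m³.

value=1.743e-11 m^3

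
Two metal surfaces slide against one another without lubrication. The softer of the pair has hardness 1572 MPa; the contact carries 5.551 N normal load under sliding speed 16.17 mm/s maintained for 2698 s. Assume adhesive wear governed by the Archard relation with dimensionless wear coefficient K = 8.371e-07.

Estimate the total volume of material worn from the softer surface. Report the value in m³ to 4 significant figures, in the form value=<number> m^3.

value=1.290e-13 m^3

Intermediate values are shown rounded; all arithmetic maintains full float precision. Rounded once at the end to 4 significant figures.
Sliding speed v = 16.17 mm/s = 0.01617 m/s. Total distance L = v·t = 0.01617 m/s × 2698 s = 43.63 m.
Hardness H = 1572 MPa = 1.572e+09 Pa.
As SI base values: W = 5.551 N, H = 1.572e+09 Pa, K = 8.371e-07.
Archard volume V = K·W·L/H = 8.371e-07 · 5.551 · 43.63 / 1.572e+09 = 1.290e-13 m³.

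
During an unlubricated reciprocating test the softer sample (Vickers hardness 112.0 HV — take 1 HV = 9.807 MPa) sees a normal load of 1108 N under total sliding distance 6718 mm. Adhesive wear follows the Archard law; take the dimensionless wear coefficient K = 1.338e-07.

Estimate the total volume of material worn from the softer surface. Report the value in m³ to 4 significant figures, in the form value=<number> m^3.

All working math maintains full precision. Displayed values are rounded; a single final rounding: four significant digits.
Convert: The distance L = 6718 mm = 6.718 m.
Convert: Hardness H = 112.0 HV × 9.807 MPa/HV = 1098 MPa = 1.098e+09 Pa.
Expressed in SI base units: W = 1108 N, H = 1.098e+09 Pa, K = 1.338e-07.
Worn volume V = K·W·L/H = 1.338e-07 · 1108 · 6.718 / 1.098e+09 = 9.067e-13 m³.

value=9.067e-13 m^3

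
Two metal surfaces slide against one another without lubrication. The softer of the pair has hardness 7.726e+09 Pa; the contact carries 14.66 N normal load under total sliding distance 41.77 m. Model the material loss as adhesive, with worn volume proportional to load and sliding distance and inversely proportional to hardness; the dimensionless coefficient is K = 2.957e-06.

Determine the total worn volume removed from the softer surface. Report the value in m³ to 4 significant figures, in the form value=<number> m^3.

Every step carries full precision. Intermediate values appear rounded, and rounded once at the end: 4 significant figures.
Collected in SI base units: W = 14.66 N, H = 7.726e+09 Pa, K = 2.957e-06.
Volume removed: V = K·W·L/H = 2.957e-06 · 14.66 · 41.77 / 7.726e+09 = 2.344e-13 m³.

value=2.344e-13 m^3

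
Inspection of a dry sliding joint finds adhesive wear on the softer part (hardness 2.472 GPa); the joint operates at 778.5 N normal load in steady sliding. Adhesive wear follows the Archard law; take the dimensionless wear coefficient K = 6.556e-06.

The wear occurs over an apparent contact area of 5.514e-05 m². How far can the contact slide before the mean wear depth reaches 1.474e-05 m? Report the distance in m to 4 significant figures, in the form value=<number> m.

The intermediates are shown rounded — every step runs at full precision, and one last rounding to 4 significant figures.
Convert: Hardness H = 2.472 GPa = 2.472e+09 Pa.
Restated in SI base units: W = 778.5 N, H = 2.472e+09 Pa, K = 6.556e-06.
Volume at the limit: V_lim = h_lim·A = 1.474e-05 · 5.514e-05 = 8.128e-10 m³.
Sliding life L = V_lim·H/(K·W) = 8.128e-10 · 2.472e+09 / (6.556e-06 · 778.5) = 393.7 m.

value=393.7 m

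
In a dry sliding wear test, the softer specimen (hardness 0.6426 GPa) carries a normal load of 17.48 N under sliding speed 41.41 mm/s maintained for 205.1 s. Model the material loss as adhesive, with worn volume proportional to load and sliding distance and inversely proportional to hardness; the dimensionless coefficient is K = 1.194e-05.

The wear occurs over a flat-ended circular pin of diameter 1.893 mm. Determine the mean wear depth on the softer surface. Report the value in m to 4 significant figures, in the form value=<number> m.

value=9.801e-07 m

The computation maintains full float precision, and shown intermediates are rounded, and one last rounding to four significant digits.
Sliding speed v = 41.41 mm/s = 0.04141 m/s. Total distance L = v·t = 0.04141 m/s × 205.1 s = 8.493 m.
Hardness H = 0.6426 GPa = 6.426e+08 Pa.
Pin diameter d = 1.893 mm = 0.001893 m. Contact area A = π·d²/4 = π·(0.001893 m)²/4 = 2.814e-06 m².
As SI base values: W = 17.48 N, H = 6.426e+08 Pa, K = 1.194e-05.
The Archard volume V = K·W·L/H = 1.194e-05 · 17.48 · 8.493 / 6.426e+08 = 2.759e-12 m³.
Average depth h = V/A = 2.759e-12 / 2.814e-06 = 9.801e-07 m.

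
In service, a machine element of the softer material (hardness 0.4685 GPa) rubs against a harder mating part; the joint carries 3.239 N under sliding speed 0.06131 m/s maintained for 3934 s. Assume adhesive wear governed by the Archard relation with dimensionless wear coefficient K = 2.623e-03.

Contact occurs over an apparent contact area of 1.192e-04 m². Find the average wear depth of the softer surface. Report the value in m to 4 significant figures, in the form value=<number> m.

The algebra keeps exact precision, and displayed values are rounded; a single final rounding to 4 significant figures.
Convert: The distance L = v·t = 0.06131 m/s × 3934 s = 241.2 m.
Convert: Hardness H = 0.4685 GPa = 4.685e+08 Pa.
Expressed in SI base units: W = 3.239 N, H = 4.685e+08 Pa, K = 2.623e-03.
The Archard volume V = K·W·L/H = 2.623e-03 · 3.239 · 241.2 / 4.685e+08 = 4.374e-09 m³.
Wear depth h = V/A = 4.374e-09 / 1.192e-04 = 3.669e-05 m.

value=3.669e-05 m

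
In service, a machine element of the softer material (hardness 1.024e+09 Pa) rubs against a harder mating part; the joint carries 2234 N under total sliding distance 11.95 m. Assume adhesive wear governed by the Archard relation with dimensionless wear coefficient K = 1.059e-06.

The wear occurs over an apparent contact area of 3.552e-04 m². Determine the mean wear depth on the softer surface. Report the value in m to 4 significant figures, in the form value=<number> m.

value=7.773e-08 m

Intermediates appear rounded, and every step maintains full precision. Rounded just once, at four significant digits.
Working in SI base units: W = 2234 N, H = 1.024e+09 Pa, K = 1.059e-06.
Wear volume V = K·W·L/H = 1.059e-06 · 2234 · 11.95 / 1.024e+09 = 2.761e-11 m³.
Average depth h = V/A = 2.761e-11 / 3.552e-04 = 7.773e-08 m.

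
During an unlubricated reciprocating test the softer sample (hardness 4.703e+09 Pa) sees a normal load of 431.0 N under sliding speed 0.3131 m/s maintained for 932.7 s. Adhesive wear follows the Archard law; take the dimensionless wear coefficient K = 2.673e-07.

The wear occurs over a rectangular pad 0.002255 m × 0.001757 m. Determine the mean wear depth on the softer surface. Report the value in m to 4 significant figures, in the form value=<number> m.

The algebra holds exact precision — intermediates are displayed rounded, and one final rounding: four significant digits.
Convert: The distance L = v·t = 0.3131 m/s × 932.7 s = 292.0 m.
Convert: Contact area A = 0.002255 m × 0.001757 m = 3.962e-06 m².
Restated in SI base units: W = 431.0 N, H = 4.703e+09 Pa, K = 2.673e-07.
The Archard volume V = K·W·L/H = 2.673e-07 · 431.0 · 292.0 / 4.703e+09 = 7.154e-12 m³.
Average depth h = V/A = 7.154e-12 / 3.962e-06 = 1.806e-06 m.

value=1.806e-06 m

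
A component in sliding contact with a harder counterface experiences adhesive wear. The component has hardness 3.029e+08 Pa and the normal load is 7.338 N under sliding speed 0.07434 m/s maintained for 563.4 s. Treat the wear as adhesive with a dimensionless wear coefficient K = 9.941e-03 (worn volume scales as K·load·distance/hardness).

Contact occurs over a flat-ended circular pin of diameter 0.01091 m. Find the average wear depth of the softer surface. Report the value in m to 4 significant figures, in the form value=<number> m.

The algebra holds exact precision. The intermediates are shown rounded. Rounded once at the end, at four significant digits.
Convert: Path length L = v·t = 0.07434 m/s × 563.4 s = 41.88 m.
Convert: Contact area A = π·d²/4 = π·(0.01091 m)²/4 = 9.348e-05 m².
In SI base units: W = 7.338 N, H = 3.029e+08 Pa, K = 9.941e-03.
Archard volume V = K·W·L/H = 9.941e-03 · 7.338 · 41.88 / 3.029e+08 = 1.009e-08 m³.
Depth h = V/A = 1.009e-08 / 9.348e-05 = 1.079e-04 m.

value=1.079e-04 m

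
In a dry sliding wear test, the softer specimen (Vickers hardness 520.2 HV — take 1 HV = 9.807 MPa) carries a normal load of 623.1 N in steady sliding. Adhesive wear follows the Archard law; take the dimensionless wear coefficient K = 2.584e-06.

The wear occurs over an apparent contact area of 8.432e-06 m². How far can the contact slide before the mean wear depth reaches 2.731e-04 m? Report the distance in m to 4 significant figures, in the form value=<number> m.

value=7296 m

All arithmetic keeps exact precision — intermediate values are printed rounded; one final rounding: four significant digits.
Hardness H = 520.2 HV × 9.807 MPa/HV = 5102 MPa = 5.102e+09 Pa.
Expressed in SI base units: W = 623.1 N, H = 5.102e+09 Pa, K = 2.584e-06.
At the depth limit, V_lim = h_lim·A = 2.731e-04 · 8.432e-06 = 2.303e-09 m³.
Sliding life L = V_lim·H/(K·W) = 2.303e-09 · 5.102e+09 / (2.584e-06 · 623.1) = 7296 m.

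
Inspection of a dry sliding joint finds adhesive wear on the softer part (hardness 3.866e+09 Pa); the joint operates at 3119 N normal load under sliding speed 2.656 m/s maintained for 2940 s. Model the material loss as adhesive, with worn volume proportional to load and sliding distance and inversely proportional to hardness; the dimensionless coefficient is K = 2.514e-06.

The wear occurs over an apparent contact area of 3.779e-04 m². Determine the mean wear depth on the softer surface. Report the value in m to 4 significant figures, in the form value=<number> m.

value=4.191e-05 m

Each operation holds exact precision — the intermediates are displayed rounded, and rounded just once to 4 significant figures.
Convert: Sliding distance L = v·t = 2.656 m/s × 2940 s = 7809 m.
In SI base units, W = 3119 N, H = 3.866e+09 Pa, K = 2.514e-06.
By Archard's law, V = K·W·L/H = 2.514e-06 · 3119 · 7809 / 3.866e+09 = 1.584e-08 m³.
Average depth h = V/A = 1.584e-08 / 3.779e-04 = 4.191e-05 m.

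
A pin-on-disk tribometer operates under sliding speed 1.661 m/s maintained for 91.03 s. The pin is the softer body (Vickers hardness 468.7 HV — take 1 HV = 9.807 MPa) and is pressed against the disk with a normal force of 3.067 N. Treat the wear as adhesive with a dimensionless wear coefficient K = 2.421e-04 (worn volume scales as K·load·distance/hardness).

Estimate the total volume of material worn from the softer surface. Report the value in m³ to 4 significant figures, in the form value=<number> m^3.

value=2.442e-11 m^3

The intermediates are printed rounded; the algebra carries full float precision, and one last rounding to 4 significant digits.
The distance L = v·t = 1.661 m/s × 91.03 s = 151.2 m.
Hardness H = 468.7 HV × 9.807 MPa/HV = 4597 MPa = 4.597e+09 Pa.
As SI base values: W = 3.067 N, H = 4.597e+09 Pa, K = 2.421e-04.
Archard volume V = K·W·L/H = 2.421e-04 · 3.067 · 151.2 / 4.597e+09 = 2.442e-11 m³.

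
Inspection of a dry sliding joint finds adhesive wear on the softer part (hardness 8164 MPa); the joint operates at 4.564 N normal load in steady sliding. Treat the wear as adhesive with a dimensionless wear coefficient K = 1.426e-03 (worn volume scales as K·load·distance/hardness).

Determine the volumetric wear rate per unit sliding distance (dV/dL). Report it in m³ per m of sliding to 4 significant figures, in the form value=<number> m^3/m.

value=7.972e-13 m^3/m

The algebra holds exact precision, and the intermediates are displayed rounded — one final rounding: four significant digits.
Convert: Hardness H = 8164 MPa = 8.164e+09 Pa.
SI base units throughout: W = 4.564 N, H = 8.164e+09 Pa, K = 1.426e-03.
Volumetric rate dV/dL = K·W/H, so: 1.426e-03 · 4.564 / 8.164e+09 = 7.972e-13 m³/m.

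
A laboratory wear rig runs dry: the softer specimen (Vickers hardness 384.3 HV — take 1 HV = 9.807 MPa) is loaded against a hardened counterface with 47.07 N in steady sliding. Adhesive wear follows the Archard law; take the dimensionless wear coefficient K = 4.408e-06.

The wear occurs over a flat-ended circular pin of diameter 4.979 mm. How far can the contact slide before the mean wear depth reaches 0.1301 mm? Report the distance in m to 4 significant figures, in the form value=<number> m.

value=4.601e+04 m

Intermediate values are shown rounded, and all arithmetic carries exact precision; rounded just once to 4 significant figures.
Convert: Hardness H = 384.3 HV × 9.807 MPa/HV = 3769 MPa = 3.769e+09 Pa.
Convert: Pin diameter d = 4.979 mm = 0.004979 m. Contact area A = π·d²/4 = π·(0.004979 m)²/4 = 1.947e-05 m².
Convert: Depth limit h_lim = 0.1301 mm = 1.301e-04 m.
Restated in SI base units: W = 47.07 N, H = 3.769e+09 Pa, K = 4.408e-06.
At the depth limit, V_lim = h_lim·A = 1.301e-04 · 1.947e-05 = 2.533e-09 m³.
So the life L = V_lim·H/(K·W) = 2.533e-09 · 3.769e+09 / (4.408e-06 · 47.07) = 4.601e+04 m.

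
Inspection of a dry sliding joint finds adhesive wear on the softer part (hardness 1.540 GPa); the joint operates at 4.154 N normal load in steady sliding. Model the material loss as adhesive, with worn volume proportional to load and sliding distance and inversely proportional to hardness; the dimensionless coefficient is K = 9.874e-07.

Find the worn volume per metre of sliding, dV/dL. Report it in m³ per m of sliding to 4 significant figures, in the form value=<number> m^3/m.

value=2.663e-15 m^3/m

Every step holds full precision — printed values are rounded; a single final rounding: four significant digits.
Convert: Hardness H = 1.540 GPa = 1.540e+09 Pa.
Working in SI base units: W = 4.154 N, H = 1.540e+09 Pa, K = 9.874e-07.
Rate of wear dV/dL = K·W/H — distance-free: 9.874e-07 · 4.154 / 1.540e+09 = 2.663e-15 m³/m.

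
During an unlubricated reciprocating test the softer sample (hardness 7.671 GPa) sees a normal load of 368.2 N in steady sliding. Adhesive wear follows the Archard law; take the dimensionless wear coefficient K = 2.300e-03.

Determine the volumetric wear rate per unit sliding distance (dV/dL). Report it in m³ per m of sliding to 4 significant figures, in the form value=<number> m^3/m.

All arithmetic maintains exact precision; intermediate values are displayed rounded, and a lone final rounding: 4 significant figures.
Hardness H = 7.671 GPa = 7.671e+09 Pa.
SI base units throughout: W = 368.2 N, H = 7.671e+09 Pa, K = 2.300e-03.
Rate of wear dV/dL = K·W/H (independent of L): 2.300e-03 · 368.2 / 7.671e+09 = 1.104e-10 m³/m.

value=1.104e-10 m^3/m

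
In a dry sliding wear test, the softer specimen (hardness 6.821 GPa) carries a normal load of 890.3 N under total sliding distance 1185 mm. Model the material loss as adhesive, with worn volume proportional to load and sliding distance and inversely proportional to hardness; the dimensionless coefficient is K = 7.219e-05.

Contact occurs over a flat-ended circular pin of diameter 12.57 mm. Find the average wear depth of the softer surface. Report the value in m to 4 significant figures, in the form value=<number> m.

Intermediate values are shown rounded; each operation runs at exact precision; a single final rounding to four significant digits.
Convert: The distance L = 1185 mm = 1.185 m.
Convert: Hardness H = 6.821 GPa = 6.821e+09 Pa.
Convert: Pin diameter d = 12.57 mm = 0.01257 m. Contact area A = π·d²/4 = π·(0.01257 m)²/4 = 1.241e-04 m².
Restated in SI base units: W = 890.3 N, H = 6.821e+09 Pa, K = 7.219e-05.
Archard relation: V = K·W·L/H = 7.219e-05 · 890.3 · 1.185 / 6.821e+09 = 1.117e-11 m³.
Depth h = V/A = 1.117e-11 / 1.241e-04 = 8.998e-08 m.

value=8.998e-08 m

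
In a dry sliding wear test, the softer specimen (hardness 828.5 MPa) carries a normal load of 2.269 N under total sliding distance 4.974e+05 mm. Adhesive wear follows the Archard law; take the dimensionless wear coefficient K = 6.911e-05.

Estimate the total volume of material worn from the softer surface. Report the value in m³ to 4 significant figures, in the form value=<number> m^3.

Every step holds exact precision, and intermediate values appear rounded, and a lone final rounding to 4 significant figures.
The distance L = 4.974e+05 mm = 497.4 m.
Hardness H = 828.5 MPa = 8.285e+08 Pa.
As SI base values: W = 2.269 N, H = 8.285e+08 Pa, K = 6.911e-05.
Worn volume V = K·W·L/H = 6.911e-05 · 2.269 · 497.4 / 8.285e+08 = 9.414e-11 m³.

value=9.414e-11 m^3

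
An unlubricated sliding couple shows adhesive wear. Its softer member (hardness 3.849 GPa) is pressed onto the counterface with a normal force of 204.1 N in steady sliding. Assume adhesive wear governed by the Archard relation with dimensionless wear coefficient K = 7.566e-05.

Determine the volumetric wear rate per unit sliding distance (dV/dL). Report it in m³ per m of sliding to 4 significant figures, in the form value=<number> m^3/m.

The algebra holds full float precision. The intermediates are printed rounded; one last rounding to 4 significant figures.
Convert: Hardness H = 3.849 GPa = 3.849e+09 Pa.
In SI base units: W = 204.1 N, H = 3.849e+09 Pa, K = 7.566e-05.
Wear rate dV/dL = K·W/H, so: 7.566e-05 · 204.1 / 3.849e+09 = 4.012e-12 m³/m.

value=4.012e-12 m^3/m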